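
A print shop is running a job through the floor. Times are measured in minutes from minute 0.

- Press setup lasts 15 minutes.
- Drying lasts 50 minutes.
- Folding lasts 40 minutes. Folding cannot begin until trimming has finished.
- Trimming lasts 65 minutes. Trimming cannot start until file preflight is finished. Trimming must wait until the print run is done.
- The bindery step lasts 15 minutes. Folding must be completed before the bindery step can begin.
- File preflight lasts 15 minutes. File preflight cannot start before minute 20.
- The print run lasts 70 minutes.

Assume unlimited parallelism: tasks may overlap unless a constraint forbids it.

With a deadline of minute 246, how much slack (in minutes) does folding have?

The print run can start immediately at minute 0; it finishes at minute 70.
File preflight cannot begin until its own release at minute 20. It runs from minute 20 to 20 + 15 = minute 35.
For trimming: file preflight (finishes minute 35); the print run (finishes minute 70). Taking the maximum gives a start of minute 70, and it finishes at 70 + 65 = minute 135.
Folding cannot begin until trimming (finishes minute 135). It runs from minute 135 to 135 + 40 = minute 175.

Working backward from the deadline:
The bindery step has no dependents, so it just needs to finish by minute 246. Starting by 246 − 15 = minute 231 achieves that.
Folding has to be done before the bindery step (must start by minute 231). That means finishing by minute 231, i.e. starting by 231 − 40 = minute 191.
So folding can start as early as minute 135 and as late as minute 191, giving 191 − 135 = 56 minutes of slack.

56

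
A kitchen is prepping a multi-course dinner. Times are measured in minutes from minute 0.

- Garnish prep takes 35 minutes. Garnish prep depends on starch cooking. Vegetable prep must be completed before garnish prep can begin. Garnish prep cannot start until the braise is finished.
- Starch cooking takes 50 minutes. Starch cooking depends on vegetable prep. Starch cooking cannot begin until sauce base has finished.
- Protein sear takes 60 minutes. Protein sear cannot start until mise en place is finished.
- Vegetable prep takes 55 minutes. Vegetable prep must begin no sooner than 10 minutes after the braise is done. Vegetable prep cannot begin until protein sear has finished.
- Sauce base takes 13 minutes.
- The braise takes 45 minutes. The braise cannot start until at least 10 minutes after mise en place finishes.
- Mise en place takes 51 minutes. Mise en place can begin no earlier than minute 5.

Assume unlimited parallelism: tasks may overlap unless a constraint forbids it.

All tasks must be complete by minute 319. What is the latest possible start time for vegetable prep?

Nothing follows garnish prep; the deadline of minute 319 is its only limit. It must start by 319 − 35 = minute 284.
Starch cooking has to be done before garnish prep (must start by minute 284). That means finishing by minute 284, i.e. starting by 284 − 50 = minute 234.
Vegetable prep must finish in time for starch cooking (must start by minute 234); garnish prep (must start by minute 284). The tightest is minute 234, so vegetable prep must start by 234 − 55 = minute 179.

179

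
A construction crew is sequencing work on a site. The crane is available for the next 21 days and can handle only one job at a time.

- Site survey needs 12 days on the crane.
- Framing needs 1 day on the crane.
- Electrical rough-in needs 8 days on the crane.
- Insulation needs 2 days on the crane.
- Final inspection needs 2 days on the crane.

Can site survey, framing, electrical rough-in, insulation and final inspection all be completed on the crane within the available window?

Running back to back, the jobs need 12 + 1 + 8 + 2 + 2 = 25 days on the crane.
Since 25 > 21, they cannot all fit.

No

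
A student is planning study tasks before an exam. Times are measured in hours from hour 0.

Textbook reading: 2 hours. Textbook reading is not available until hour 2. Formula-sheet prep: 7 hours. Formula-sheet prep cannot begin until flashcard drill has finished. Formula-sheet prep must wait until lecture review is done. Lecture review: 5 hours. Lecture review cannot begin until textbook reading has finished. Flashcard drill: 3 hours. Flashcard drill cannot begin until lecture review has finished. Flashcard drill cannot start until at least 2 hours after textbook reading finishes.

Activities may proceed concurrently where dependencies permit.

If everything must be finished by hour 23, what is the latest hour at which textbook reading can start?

6

Nothing follows formula-sheet prep; the deadline of hour 23 is its only limit. It must start by 23 − 7 = hour 16.
Since formula-sheet prep (must start by hour 16) depends on it, flashcard drill must finish by hour 16. Backing off its 3-hour duration gives a latest start of hour 13.
Lecture review must finish in time for flashcard drill (must start by hour 13); formula-sheet prep (must start by hour 16). The tightest is hour 13, so lecture review must start by 13 − 5 = hour 8.
For textbook reading: lecture review (must start by hour 8); flashcard drill (must start by hour 13, minus 2-hour gap → hour 11). The most restrictive is hour 8; with a 2-hour duration, textbook reading must start by hour 6.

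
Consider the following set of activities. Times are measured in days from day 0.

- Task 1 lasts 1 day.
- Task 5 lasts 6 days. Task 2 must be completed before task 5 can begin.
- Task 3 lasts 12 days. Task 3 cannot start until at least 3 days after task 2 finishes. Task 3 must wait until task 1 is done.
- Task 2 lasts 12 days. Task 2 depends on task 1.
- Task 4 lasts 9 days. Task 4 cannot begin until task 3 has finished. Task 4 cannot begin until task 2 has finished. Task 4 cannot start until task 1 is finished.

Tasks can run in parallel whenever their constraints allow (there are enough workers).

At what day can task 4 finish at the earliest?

37

Nothing blocks task 1, so it runs from day 0 to day 1.
Task 2 waits on task 1 (finishes day 1), so it starts at day 1 and finishes at 1 + 12 = day 13.
Task 3 needs all of task 2 (finishes day 13, plus 3-day gap → day 16); task 1 (finishes day 1). That puts its earliest start at day 16; it finishes at 16 + 12 = day 28.
Task 4 cannot start until task 3 (finishes day 28); task 2 (finishes day 13); task 1 (finishes day 1). The controlling bound is day 28, so task 4 finishes at 28 + 9 = day 37.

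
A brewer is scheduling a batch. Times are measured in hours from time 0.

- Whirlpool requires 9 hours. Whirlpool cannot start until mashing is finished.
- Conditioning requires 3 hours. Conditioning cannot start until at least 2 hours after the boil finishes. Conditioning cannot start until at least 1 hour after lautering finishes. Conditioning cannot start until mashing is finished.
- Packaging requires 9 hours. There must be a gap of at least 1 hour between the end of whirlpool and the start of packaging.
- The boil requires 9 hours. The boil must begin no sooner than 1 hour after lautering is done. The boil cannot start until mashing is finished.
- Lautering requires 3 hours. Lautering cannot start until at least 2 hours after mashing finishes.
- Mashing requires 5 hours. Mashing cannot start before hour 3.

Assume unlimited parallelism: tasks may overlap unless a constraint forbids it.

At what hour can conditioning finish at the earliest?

Mashing waits on its own release at hour 3, so it starts at hour 3 and finishes at 3 + 5 = hour 8.
Lautering waits on mashing (finishes hour 8, plus 2-hour gap → hour 10), so it starts at hour 10 and finishes at 10 + 3 = hour 13.
The boil has to wait for lautering (finishes hour 13, plus 1-hour gap → hour 14); mashing (finishes hour 8). The latest of these is hour 14, so the boil runs hour 14 to 14 + 9 = hour 23.
For conditioning: the boil (finishes hour 23, plus 2-hour gap → hour 25); lautering (finishes hour 13, plus 1-hour gap → hour 14); mashing (finishes hour 8). Taking the maximum gives a start of hour 25, and it finishes at 25 + 3 = hour 28.

28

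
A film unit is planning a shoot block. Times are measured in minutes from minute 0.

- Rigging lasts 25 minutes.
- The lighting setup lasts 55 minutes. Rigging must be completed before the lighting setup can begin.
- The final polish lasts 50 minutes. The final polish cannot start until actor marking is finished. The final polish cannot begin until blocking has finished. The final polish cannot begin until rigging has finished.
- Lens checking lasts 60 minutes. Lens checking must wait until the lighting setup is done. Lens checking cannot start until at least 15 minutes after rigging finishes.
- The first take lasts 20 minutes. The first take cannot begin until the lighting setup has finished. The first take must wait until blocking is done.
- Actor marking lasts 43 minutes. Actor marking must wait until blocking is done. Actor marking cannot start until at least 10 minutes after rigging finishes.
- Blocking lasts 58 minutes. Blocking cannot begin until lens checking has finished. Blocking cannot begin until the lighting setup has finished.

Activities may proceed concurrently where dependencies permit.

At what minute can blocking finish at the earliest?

198

Nothing blocks rigging, so it runs from minute 0 to minute 25.
The lighting setup waits on rigging (finishes minute 25), so it starts at minute 25 and finishes at 25 + 55 = minute 80.
Lens checking cannot start until the lighting setup (finishes minute 80); rigging (finishes minute 25, plus 15-minute gap → minute 40). The controlling bound is minute 80, so lens checking finishes at 80 + 60 = minute 140.
For blocking: lens checking (finishes minute 140); the lighting setup (finishes minute 80). Taking the maximum gives a start of minute 140, and it finishes at 140 + 58 = minute 198.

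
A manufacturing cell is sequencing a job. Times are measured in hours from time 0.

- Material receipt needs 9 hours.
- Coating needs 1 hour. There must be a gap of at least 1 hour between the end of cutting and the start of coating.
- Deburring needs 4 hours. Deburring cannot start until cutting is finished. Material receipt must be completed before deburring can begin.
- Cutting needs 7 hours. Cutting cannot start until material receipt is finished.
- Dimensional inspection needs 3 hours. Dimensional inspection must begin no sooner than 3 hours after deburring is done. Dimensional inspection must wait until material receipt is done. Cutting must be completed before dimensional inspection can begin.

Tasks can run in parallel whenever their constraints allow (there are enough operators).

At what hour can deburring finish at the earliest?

20

Material receipt has no prerequisites, so it starts at hour 0 and finishes at hour 9.
Cutting waits on material receipt (finishes hour 9), so it starts at hour 9 and finishes at 9 + 7 = hour 16.
Deburring needs all of cutting (finishes hour 16); material receipt (finishes hour 9). That puts its earliest start at hour 16; it finishes at 16 + 4 = hour 20.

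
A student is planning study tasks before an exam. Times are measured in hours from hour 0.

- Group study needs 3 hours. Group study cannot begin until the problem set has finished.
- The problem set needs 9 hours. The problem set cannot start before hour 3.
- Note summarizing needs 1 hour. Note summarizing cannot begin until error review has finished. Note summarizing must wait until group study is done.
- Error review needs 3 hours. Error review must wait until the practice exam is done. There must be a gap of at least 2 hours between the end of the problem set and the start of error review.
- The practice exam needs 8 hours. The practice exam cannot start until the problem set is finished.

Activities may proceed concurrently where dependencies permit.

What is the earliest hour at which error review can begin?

The problem set cannot begin until its own release at hour 3. It runs from hour 3 to 3 + 9 = hour 12.
After the problem set (finishes hour 12), the practice exam can start at hour 12 and finishes at hour 20.
Error review waits on the practice exam (finishes hour 20); the problem set (finishes hour 12, plus 2-hour gap → hour 14). The latest of these is hour 20, which is the earliest error review can start.

20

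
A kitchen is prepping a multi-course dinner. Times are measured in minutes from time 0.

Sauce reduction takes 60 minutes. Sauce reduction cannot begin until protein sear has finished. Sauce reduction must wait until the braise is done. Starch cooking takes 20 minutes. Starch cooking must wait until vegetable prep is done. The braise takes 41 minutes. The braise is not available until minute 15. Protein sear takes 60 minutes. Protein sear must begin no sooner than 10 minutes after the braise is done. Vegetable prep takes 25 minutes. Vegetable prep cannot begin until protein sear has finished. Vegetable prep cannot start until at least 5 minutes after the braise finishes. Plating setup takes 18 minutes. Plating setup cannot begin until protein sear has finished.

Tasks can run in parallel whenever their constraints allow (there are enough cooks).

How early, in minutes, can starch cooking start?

151

After its own release at minute 15, the braise can start at minute 15 and finishes at minute 56.
After the braise (finishes minute 56, plus 10-minute gap → minute 66), protein sear can start at minute 66 and finishes at minute 126.
For vegetable prep: protein sear (finishes minute 126); the braise (finishes minute 56, plus 5-minute gap → minute 61). Taking the maximum gives a start of minute 126, and it finishes at 126 + 25 = minute 151.
Starch cooking waits on vegetable prep (finishes minute 151), so the earliest it can start is minute 151.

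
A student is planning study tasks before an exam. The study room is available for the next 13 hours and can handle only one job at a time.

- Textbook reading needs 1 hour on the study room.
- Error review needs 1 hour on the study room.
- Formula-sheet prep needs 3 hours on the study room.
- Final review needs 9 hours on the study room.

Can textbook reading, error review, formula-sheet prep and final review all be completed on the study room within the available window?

No

Running back to back, the jobs need 1 + 1 + 3 + 9 = 14 hours on the study room.
Since 14 > 13, they cannot all fit.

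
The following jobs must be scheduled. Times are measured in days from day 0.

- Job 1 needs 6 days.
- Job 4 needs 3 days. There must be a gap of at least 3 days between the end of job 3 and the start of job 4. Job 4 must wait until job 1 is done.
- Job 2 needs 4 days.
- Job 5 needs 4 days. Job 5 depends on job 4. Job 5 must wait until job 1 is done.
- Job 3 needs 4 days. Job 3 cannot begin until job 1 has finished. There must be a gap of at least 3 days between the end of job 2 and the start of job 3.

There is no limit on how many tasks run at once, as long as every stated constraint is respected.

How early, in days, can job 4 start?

14

Job 2 has no prerequisites, so it starts at day 0 and finishes at day 4.
Job 1 can start immediately at day 0; it finishes at day 6.
Job 3 has to wait for job 1 (finishes day 6); job 2 (finishes day 4, plus 3-day gap → day 7). The latest of these is day 7, so job 3 runs day 7 to 7 + 4 = day 11.
Job 4 waits on job 3 (finishes day 11, plus 3-day gap → day 14); job 1 (finishes day 6). The latest of these is day 14, which is the earliest job 4 can start.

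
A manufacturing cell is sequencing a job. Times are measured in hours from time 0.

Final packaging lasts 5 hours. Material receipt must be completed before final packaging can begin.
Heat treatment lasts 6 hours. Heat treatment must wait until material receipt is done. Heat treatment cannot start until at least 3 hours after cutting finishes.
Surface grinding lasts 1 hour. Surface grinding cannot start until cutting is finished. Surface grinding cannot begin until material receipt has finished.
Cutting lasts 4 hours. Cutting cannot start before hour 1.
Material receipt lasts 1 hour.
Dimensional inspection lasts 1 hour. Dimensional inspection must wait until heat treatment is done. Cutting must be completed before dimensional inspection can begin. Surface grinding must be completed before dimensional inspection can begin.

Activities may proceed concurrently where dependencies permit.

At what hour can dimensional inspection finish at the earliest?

15

After its own release at hour 1, cutting can start at hour 1 and finishes at hour 5.
Material receipt has no prerequisites, so it starts at hour 0 and finishes at hour 1.
Surface grinding has to wait for cutting (finishes hour 5); material receipt (finishes hour 1). The latest of these is hour 5, so surface grinding runs hour 5 to 5 + 1 = hour 6.
Heat treatment has to wait for material receipt (finishes hour 1); cutting (finishes hour 5, plus 3-hour gap → hour 8). The latest of these is hour 8, so heat treatment runs hour 8 to 8 + 6 = hour 14.
Dimensional inspection needs all of heat treatment (finishes hour 14); cutting (finishes hour 5); surface grinding (finishes hour 6). That puts its earliest start at hour 14; it finishes at 14 + 1 = hour 15.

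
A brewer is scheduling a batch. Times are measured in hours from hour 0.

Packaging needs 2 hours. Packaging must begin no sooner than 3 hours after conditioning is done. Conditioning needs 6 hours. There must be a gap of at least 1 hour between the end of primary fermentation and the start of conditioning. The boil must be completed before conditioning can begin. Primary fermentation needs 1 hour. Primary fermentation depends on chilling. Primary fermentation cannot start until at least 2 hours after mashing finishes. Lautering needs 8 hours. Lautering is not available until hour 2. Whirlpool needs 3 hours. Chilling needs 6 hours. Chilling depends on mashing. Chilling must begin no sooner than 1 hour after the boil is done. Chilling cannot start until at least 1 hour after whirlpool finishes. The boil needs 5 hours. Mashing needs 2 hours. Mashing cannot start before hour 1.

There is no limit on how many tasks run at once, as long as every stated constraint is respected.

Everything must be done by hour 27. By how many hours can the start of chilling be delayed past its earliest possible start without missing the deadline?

Whirlpool can start immediately at hour 0; it finishes at hour 3.
The boil can start immediately at hour 0; it finishes at hour 5.
Mashing cannot begin until its own release at hour 1. It runs from hour 1 to 1 + 2 = hour 3.
Chilling cannot start until mashing (finishes hour 3); the boil (finishes hour 5, plus 1-hour gap → hour 6); whirlpool (finishes hour 3, plus 1-hour gap → hour 4). The controlling bound is hour 6, so chilling finishes at 6 + 6 = hour 12.

Working backward from the deadline:
Nothing follows packaging; the deadline of hour 27 is its only limit. It must start by 27 − 2 = hour 25.
Conditioning has to be done before packaging (must start by hour 25, minus 3-hour gap → hour 22). That means finishing by hour 22, i.e. starting by 22 − 6 = hour 16.
Primary fermentation has to be done before conditioning (must start by hour 16, minus 1-hour gap → hour 15). That means finishing by hour 15, i.e. starting by 15 − 1 = hour 14.
Since primary fermentation (must start by hour 14) depends on it, chilling must finish by hour 14. Backing off its 6-hour duration gives a latest start of hour 8.
So chilling can start as early as hour 6 and as late as hour 8, giving 8 − 6 = 2 hours of slack.

2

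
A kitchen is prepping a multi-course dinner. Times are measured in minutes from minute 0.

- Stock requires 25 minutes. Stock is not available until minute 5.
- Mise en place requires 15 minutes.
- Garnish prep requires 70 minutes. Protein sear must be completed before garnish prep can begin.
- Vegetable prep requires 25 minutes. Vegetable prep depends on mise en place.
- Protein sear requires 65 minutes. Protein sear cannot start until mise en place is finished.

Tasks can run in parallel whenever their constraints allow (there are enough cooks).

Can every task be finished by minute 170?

Yes

Stock cannot begin until its own release at minute 5. It runs from minute 5 to 5 + 25 = minute 30.
Nothing blocks mise en place, so it runs from minute 0 to minute 15.
After mise en place (finishes minute 15), vegetable prep can start at minute 15 and finishes at minute 40.
Protein sear cannot begin until mise en place (finishes minute 15). It runs from minute 15 to 15 + 65 = minute 80.
Garnish prep waits on protein sear (finishes minute 80), so it starts at minute 80 and finishes at 80 + 70 = minute 150.
Every task is finished by minute 150, which is no later than the deadline of 170, so the schedule is feasible.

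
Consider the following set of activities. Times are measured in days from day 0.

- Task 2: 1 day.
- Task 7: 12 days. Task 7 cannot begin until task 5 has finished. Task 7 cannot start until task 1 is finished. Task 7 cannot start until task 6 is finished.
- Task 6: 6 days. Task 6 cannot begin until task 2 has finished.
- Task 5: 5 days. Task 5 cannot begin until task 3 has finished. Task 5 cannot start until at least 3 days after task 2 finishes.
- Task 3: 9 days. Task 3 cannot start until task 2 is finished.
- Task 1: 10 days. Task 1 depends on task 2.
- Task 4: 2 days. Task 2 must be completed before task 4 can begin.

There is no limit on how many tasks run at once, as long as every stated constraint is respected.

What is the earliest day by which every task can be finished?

27

Task 2 has no prerequisites, so it starts at day 0 and finishes at day 1.
Task 6 cannot begin until task 2 (finishes day 1). It runs from day 1 to 1 + 6 = day 7.
Task 4 waits on task 2 (finishes day 1), so it starts at day 1 and finishes at 1 + 2 = day 3.
Task 3 cannot begin until task 2 (finishes day 1). It runs from day 1 to 1 + 9 = day 10.
For task 5: task 3 (finishes day 10); task 2 (finishes day 1, plus 3-day gap → day 4). Taking the maximum gives a start of day 10, and it finishes at 10 + 5 = day 15.
Task 1 waits on task 2 (finishes day 1), so it starts at day 1 and finishes at 1 + 10 = day 11.
Task 7 needs all of task 5 (finishes day 15); task 1 (finishes day 11); task 6 (finishes day 7). That puts its earliest start at day 15; it finishes at 15 + 12 = day 27.
All tasks are finished once the last one completes. Finish times: Task 1 at 11, Task 2 at 1, Task 3 at 10, Task 4 at 3, Task 5 at 15, Task 6 at 7, Task 7 at 27. The latest is day 27.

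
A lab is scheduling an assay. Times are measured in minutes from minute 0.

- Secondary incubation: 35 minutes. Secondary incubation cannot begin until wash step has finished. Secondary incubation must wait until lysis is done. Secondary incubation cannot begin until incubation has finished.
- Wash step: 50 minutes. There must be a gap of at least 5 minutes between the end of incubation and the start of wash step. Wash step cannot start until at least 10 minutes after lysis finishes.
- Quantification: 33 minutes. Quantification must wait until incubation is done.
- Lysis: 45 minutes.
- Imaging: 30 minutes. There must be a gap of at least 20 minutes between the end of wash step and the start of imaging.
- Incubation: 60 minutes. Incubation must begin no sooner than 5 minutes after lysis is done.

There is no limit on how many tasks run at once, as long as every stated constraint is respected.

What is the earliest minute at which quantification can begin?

Lysis can start immediately at minute 0; it finishes at minute 45.
After lysis (finishes minute 45, plus 5-minute gap → minute 50), incubation can start at minute 50 and finishes at minute 110.
Quantification waits on incubation (finishes minute 110), so the earliest it can start is minute 110.

110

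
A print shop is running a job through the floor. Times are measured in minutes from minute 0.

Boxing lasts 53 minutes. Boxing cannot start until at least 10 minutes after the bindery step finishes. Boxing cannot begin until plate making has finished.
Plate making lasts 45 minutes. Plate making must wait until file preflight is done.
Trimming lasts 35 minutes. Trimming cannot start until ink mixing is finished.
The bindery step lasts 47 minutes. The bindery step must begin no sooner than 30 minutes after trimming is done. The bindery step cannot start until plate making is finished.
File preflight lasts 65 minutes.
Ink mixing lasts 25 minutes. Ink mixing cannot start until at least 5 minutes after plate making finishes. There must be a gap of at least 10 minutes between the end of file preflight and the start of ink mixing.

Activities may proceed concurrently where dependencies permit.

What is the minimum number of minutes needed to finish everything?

Nothing blocks file preflight, so it runs from minute 0 to minute 65.
Plate making cannot begin until file preflight (finishes minute 65). It runs from minute 65 to 65 + 45 = minute 110.
For ink mixing: plate making (finishes minute 110, plus 5-minute gap → minute 115); file preflight (finishes minute 65, plus 10-minute gap → minute 75). Taking the maximum gives a start of minute 115, and it finishes at 115 + 25 = minute 140.
After ink mixing (finishes minute 140), trimming can start at minute 140 and finishes at minute 175.
The bindery step needs all of trimming (finishes minute 175, plus 30-minute gap → minute 205); plate making (finishes minute 110). That puts its earliest start at minute 205; it finishes at 205 + 47 = minute 252.
Boxing needs all of the bindery step (finishes minute 252, plus 10-minute gap → minute 262); plate making (finishes minute 110). That puts its earliest start at minute 262; it finishes at 262 + 53 = minute 315.
All tasks are finished once the last one completes. Finish times: File preflight at 65, Plate making at 110, Ink mixing at 140, Trimming at 175, The bindery step at 252, Boxing at 315. The latest is minute 315.

315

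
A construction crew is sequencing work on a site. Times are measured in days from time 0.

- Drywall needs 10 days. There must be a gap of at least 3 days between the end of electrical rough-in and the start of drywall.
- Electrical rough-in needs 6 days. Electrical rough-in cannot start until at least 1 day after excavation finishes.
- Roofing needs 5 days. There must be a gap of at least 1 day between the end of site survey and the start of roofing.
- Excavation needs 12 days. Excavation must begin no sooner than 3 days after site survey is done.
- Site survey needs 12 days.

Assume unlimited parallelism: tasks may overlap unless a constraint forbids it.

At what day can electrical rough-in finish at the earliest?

34

Nothing blocks site survey, so it runs from day 0 to day 12.
After site survey (finishes day 12, plus 3-day gap → day 15), excavation can start at day 15 and finishes at day 27.
Electrical rough-in cannot begin until excavation (finishes day 27, plus 1-day gap → day 28). It runs from day 28 to 28 + 6 = day 34.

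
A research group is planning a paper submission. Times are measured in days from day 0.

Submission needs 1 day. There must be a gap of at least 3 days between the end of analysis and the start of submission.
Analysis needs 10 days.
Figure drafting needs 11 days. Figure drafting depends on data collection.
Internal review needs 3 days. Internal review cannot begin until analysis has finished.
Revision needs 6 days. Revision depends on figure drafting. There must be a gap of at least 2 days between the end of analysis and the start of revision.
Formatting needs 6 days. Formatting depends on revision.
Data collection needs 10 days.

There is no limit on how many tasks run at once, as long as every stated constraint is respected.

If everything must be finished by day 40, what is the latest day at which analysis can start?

Formatting must finish by day 40; it takes 6 days, so it must start by 40 − 6 = day 34.
Since formatting (must start by day 34) depends on it, revision must finish by day 34. Backing off its 6-day duration gives a latest start of day 28.
Nothing follows internal review; the deadline of day 40 is its only limit. It must start by 40 − 3 = day 37.
Submission has no dependents, so it just needs to finish by day 40. Starting by 40 − 1 = day 39 achieves that.
Analysis has several dependents: internal review (must start by day 37); revision (must start by day 28, minus 2-day gap → day 26); submission (must start by day 39, minus 3-day gap → day 36). The earliest of those limits is day 26, so analysis must start by 26 − 10 = day 16.

16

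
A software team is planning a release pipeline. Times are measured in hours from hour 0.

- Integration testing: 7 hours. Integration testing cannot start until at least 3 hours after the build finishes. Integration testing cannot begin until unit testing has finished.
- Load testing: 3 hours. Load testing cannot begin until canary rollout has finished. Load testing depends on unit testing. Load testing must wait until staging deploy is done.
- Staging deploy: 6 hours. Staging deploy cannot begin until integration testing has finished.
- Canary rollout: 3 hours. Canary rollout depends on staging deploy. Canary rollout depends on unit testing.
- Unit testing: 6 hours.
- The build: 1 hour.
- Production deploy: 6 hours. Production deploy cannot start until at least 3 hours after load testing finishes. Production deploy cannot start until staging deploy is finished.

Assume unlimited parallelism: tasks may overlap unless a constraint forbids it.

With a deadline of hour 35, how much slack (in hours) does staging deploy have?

1

Nothing blocks unit testing, so it runs from hour 0 to hour 6.
The build has no prerequisites, so it starts at hour 0 and finishes at hour 1.
Integration testing cannot start until the build (finishes hour 1, plus 3-hour gap → hour 4); unit testing (finishes hour 6). The controlling bound is hour 6, so integration testing finishes at 6 + 7 = hour 13.
Staging deploy waits on integration testing (finishes hour 13), so it starts at hour 13 and finishes at 13 + 6 = hour 19.

Working backward from the deadline:
Production deploy has no dependents, so it just needs to finish by hour 35. Starting by 35 − 6 = hour 29 achieves that.
Load testing has to be done before production deploy (must start by hour 29, minus 3-hour gap → hour 26). That means finishing by hour 26, i.e. starting by 26 − 3 = hour 23.
Canary rollout has to be done before load testing (must start by hour 23). That means finishing by hour 23, i.e. starting by 23 − 3 = hour 20.
Staging deploy must finish in time for canary rollout (must start by hour 20); load testing (must start by hour 23); production deploy (must start by hour 29). The tightest is hour 20, so staging deploy must start by 20 − 6 = hour 14.
So staging deploy can start as early as hour 13 and as late as hour 14, giving 14 − 13 = 1 hour of slack.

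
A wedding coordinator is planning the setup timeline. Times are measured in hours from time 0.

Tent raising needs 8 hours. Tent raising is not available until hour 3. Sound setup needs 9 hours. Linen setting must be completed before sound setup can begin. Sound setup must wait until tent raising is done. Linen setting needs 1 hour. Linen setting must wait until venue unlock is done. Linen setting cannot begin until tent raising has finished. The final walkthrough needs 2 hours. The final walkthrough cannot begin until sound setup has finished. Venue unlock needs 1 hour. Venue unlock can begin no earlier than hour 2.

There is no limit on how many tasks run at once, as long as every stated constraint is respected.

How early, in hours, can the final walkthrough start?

Tent raising waits on its own release at hour 3, so it starts at hour 3 and finishes at 3 + 8 = hour 11.
After its own release at hour 2, venue unlock can start at hour 2 and finishes at hour 3.
Linen setting has to wait for venue unlock (finishes hour 3); tent raising (finishes hour 11). The latest of these is hour 11, so linen setting runs hour 11 to 11 + 1 = hour 12.
Sound setup cannot start until linen setting (finishes hour 12); tent raising (finishes hour 11). The controlling bound is hour 12, so sound setup finishes at 12 + 9 = hour 21.
The final walkthrough waits on sound setup (finishes hour 21), so the earliest it can start is hour 21.

21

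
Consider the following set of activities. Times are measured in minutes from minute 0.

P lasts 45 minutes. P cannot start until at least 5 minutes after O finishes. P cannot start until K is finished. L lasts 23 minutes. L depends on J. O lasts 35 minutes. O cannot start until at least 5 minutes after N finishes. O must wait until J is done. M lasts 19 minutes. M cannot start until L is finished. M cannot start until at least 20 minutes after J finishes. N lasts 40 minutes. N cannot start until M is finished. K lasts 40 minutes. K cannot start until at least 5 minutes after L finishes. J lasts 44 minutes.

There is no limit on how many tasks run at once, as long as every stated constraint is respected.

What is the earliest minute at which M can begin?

Nothing blocks J, so it runs from minute 0 to minute 44.
L cannot begin until J (finishes minute 44). It runs from minute 44 to 44 + 23 = minute 67.
M waits on L (finishes minute 67); J (finishes minute 44, plus 20-minute gap → minute 64). The latest of these is minute 67, which is the earliest M can start.

67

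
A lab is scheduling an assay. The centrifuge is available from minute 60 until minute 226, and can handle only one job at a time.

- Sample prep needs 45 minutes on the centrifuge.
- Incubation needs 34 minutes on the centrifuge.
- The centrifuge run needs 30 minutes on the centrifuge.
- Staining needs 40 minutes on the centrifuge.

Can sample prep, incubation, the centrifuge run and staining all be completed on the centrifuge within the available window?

The centrifuge window is 226 − 60 = 166 minutes.
Running back to back, the jobs need 45 + 34 + 30 + 40 = 149 minutes on the centrifuge.
Since 149 ≤ 166, they fit within the window.

Yes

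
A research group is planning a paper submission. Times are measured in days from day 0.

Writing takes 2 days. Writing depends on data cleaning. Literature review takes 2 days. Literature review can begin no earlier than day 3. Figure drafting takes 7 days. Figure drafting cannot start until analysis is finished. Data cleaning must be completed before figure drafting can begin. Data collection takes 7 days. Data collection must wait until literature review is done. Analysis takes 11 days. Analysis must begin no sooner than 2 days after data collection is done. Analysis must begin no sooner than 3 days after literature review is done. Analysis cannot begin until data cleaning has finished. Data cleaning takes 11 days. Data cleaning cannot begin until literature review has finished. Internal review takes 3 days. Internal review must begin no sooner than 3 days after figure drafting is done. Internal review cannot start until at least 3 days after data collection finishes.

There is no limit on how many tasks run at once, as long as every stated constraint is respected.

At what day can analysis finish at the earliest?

After its own release at day 3, literature review can start at day 3 and finishes at day 5.
After literature review (finishes day 5), data cleaning can start at day 5 and finishes at day 16.
Data collection cannot begin until literature review (finishes day 5). It runs from day 5 to 5 + 7 = day 12.
Analysis has to wait for data collection (finishes day 12, plus 2-day gap → day 14); literature review (finishes day 5, plus 3-day gap → day 8); data cleaning (finishes day 16). The latest of these is day 16, so analysis runs day 16 to 16 + 11 = day 27.

27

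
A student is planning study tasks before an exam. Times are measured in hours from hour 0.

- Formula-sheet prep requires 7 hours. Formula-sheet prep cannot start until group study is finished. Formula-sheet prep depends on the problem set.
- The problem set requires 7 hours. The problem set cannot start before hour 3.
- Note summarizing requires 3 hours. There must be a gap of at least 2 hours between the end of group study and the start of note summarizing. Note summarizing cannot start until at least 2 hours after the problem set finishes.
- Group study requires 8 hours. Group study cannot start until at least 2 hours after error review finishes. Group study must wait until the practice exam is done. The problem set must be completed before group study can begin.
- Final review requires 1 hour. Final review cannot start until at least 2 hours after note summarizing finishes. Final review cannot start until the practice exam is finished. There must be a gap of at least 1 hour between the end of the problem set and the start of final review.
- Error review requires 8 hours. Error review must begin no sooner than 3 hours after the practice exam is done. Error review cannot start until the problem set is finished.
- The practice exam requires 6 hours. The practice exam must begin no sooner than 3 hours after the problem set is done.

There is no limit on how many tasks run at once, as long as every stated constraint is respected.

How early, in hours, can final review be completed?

48

The problem set waits on its own release at hour 3, so it starts at hour 3 and finishes at 3 + 7 = hour 10.
After the problem set (finishes hour 10, plus 3-hour gap → hour 13), the practice exam can start at hour 13 and finishes at hour 19.
For error review: the practice exam (finishes hour 19, plus 3-hour gap → hour 22); the problem set (finishes hour 10). Taking the maximum gives a start of hour 22, and it finishes at 22 + 8 = hour 30.
Group study cannot start until error review (finishes hour 30, plus 2-hour gap → hour 32); the practice exam (finishes hour 19); the problem set (finishes hour 10). The controlling bound is hour 32, so group study finishes at 32 + 8 = hour 40.
Note summarizing needs all of group study (finishes hour 40, plus 2-hour gap → hour 42); the problem set (finishes hour 10, plus 2-hour gap → hour 12). That puts its earliest start at hour 42; it finishes at 42 + 3 = hour 45.
For final review: note summarizing (finishes hour 45, plus 2-hour gap → hour 47); the practice exam (finishes hour 19); the problem set (finishes hour 10, plus 1-hour gap → hour 11). Taking the maximum gives a start of hour 47, and it finishes at 47 + 1 = hour 48.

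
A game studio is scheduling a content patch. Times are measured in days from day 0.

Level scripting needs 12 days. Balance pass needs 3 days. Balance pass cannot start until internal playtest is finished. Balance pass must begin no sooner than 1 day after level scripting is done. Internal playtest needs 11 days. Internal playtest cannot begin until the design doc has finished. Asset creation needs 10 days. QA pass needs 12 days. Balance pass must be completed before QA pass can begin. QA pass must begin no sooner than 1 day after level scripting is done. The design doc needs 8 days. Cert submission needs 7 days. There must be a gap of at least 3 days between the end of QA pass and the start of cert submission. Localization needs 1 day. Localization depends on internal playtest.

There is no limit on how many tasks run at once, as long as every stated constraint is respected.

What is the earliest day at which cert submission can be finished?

Nothing blocks level scripting, so it runs from day 0 to day 12.
Nothing blocks the design doc, so it runs from day 0 to day 8.
Internal playtest waits on the design doc (finishes day 8), so it starts at day 8 and finishes at 8 + 11 = day 19.
Balance pass has to wait for internal playtest (finishes day 19); level scripting (finishes day 12, plus 1-day gap → day 13). The latest of these is day 19, so balance pass runs day 19 to 19 + 3 = day 22.
QA pass cannot start until balance pass (finishes day 22); level scripting (finishes day 12, plus 1-day gap → day 13). The controlling bound is day 22, so QA pass finishes at 22 + 12 = day 34.
Cert submission cannot begin until QA pass (finishes day 34, plus 3-day gap → day 37). It runs from day 37 to 37 + 7 = day 44.

44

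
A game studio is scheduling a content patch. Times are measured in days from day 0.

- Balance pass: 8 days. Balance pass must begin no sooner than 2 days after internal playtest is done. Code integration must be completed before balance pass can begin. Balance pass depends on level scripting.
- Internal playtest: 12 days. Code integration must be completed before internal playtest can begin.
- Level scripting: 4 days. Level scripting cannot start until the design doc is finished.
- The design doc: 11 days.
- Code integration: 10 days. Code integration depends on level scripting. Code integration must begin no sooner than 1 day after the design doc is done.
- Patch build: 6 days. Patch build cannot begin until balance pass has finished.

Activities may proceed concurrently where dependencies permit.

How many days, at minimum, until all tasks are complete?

53

The design doc has no prerequisites, so it starts at day 0 and finishes at day 11.
Level scripting cannot begin until the design doc (finishes day 11). It runs from day 11 to 11 + 4 = day 15.
Code integration cannot start until level scripting (finishes day 15); the design doc (finishes day 11, plus 1-day gap → day 12). The controlling bound is day 15, so code integration finishes at 15 + 10 = day 25.
Internal playtest waits on code integration (finishes day 25), so it starts at day 25 and finishes at 25 + 12 = day 37.
Balance pass has to wait for internal playtest (finishes day 37, plus 2-day gap → day 39); code integration (finishes day 25); level scripting (finishes day 15). The latest of these is day 39, so balance pass runs day 39 to 39 + 8 = day 47.
Patch build cannot begin until balance pass (finishes day 47). It runs from day 47 to 47 + 6 = day 53.
All tasks are finished once the last one completes. Finish times: The design doc at 11, Level scripting at 15, Code integration at 25, Internal playtest at 37, Balance pass at 47, Patch build at 53. The latest is day 53.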